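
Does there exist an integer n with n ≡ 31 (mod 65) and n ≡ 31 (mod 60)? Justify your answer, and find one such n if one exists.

The moduli are not coprime: gcd(65, 60) = 5. Compatibility requires 5 ∣ (31 − 31) = 0, which holds, so solutions exist.
In fact n = 31 itself already satisfies 31 mod 60 = 31.
Check: 31 mod 65 = 31, 31 mod 60 = 31. ✓

n = 31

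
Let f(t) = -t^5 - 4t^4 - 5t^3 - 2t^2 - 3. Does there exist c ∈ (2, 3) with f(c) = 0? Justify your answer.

f has no root in that interval.

f(2) = -147 and f(3) = -723, both negative, so a sign-change argument is unavailable; we show f keeps this sign on the whole interval.
Substitute t = 2 + u, where 0 < u < 1 on the interval. Expanding, f(2 + u) = -u^5 - 14u^4 - 77u^3 - 208u^2 - 276u - 147.
All 6 nonzero coefficients of this polynomial in u are negative; hence for u > 0 the value is a sum of negative terms (the constant -147 among them).
So f is strictly negative on (2, 3); no root exists in the interval.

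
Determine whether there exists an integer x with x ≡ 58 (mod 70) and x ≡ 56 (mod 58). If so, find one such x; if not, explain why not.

x = 1738

gcd(70, 58) = 2. A simultaneous solution exists iff 58 ≡ 56 (mod 2); here 58 mod 2 = 0 = 56 mod 2, so it does.
Write x = 58 + 70t. Then 70t ≡ 56 − 58 ≡ 56 (mod 58); dividing through by 2 gives 35t ≡ 28 (mod 29).
35 ≡ 6 (mod 29), so this reads 6t ≡ 28 (mod 29). Note 6·5 = 30 ≡ 1 (mod 29) (as 30 − 1 = 1·29), so 6⁻¹ ≡ 5.
Therefore t ≡ 5·28 = 140 ≡ 24 (mod 29).
Then x = 58 + 70·24 = 1738.
Indeed 1738 ≡ 58 (mod 70) and 1738 ≡ 56 (mod 58).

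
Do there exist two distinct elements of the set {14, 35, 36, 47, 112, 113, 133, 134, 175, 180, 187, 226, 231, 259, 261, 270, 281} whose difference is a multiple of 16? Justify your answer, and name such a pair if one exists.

Both 14 and 270 leave remainder 14 on division by 16; their difference 256 = 16·16 is a multiple of 16.

The pair (14, 270) works.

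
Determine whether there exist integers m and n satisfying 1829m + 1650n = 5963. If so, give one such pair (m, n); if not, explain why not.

Since gcd(1829, 1650) = 1, every integer is an integer combination of 1829 and 1650.
Run the Euclidean algorithm on 1829 and 1650: 1829 = 1·1650 + 179, 1650 = 9·179 + 39, 179 = 4·39 + 23, 39 = 1·23 + 16, 23 = 1·16 + 7, 16 = 2·7 + 2, 7 = 3·2 + 1, 2 = 2·1 + 0.
Back-substituting, 1 = 7 − 3·2 = 7 − 3·(16 − 2·7) = −3·16 + 7·7 = −3·16 + 7·(23 − 1·16) = 7·23 − 10·16 = 7·23 − 10·(39 − 1·23) = −10·39 + 17·23 = −10·39 + 17·(179 − 4·39) = 17·179 − 78·39 = 17·179 − 78·(1650 − 9·179) = −78·1650 + 719·179 = −78·1650 + 719·(1829 − 1·1650) = 719·1829 − 797·1650; that is, 1829·719 + 1650·(-797) = 1.
Times 5963: 1829·4287397 + 1650·(-4752511) = 5963, so (4287397, -4752511) solves it.
Shifting by a multiple of (1650, −1829) keeps it a solution: m = 4287397 − 2598·1650 = 697, n = -4752511 + 2598·1829 = -769.
Check: 1829·697 + 1650·(-769) = 1274813 − 1268850 = 5963. ✓

m = 697, n = -769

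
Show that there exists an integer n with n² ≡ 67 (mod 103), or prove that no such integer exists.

No such integer exists.

Apply Euler's criterion with the prime 103: 67 is a quadratic residue iff 67^51 ≡ 1 (mod 103), and a non-residue iff it is ≡ −1.
Repeated squaring mod 103: 67^2 = 4489 ≡ 60; 67^4 ≡ 60² = 3600 ≡ 98; 67^8 ≡ 98² = 9604 ≡ 25; 67^16 ≡ 25² = 625 ≡ 7; 67^32 ≡ 7² = 49 ≡ 49.
Since 51 = 32 + 16 + 2 + 1, 67^51 ≡ 49 · 7 · 60 · 67; multiplying out mod 103: 49·7 = 343 ≡ 34, then 34·60 = 2040 ≡ 83, then 83·67 = 5561 ≡ 102. Thus 67^51 ≡ 102 ≡ −1 (mod 103).
By Euler's criterion 67 is a quadratic non-residue mod 103: no n satisfies n² ≡ 67 (mod 103).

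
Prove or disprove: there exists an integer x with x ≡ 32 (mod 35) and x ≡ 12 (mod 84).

No, no such integer exists.

gcd(35, 84) = 7. If x ≡ 32 (mod 35) and x ≡ 12 (mod 84), then x ≡ 32 (mod 7) and x ≡ 12 (mod 7).
These are incompatible: 32 − 12 = 20 is not divisible by 7.
So no integer satisfies both congruences.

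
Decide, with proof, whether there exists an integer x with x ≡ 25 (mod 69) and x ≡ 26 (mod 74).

The moduli 69 and 74 are coprime, so by the Chinese Remainder Theorem a unique solution modulo 5106 exists.
Write x = 25 + 69t and require 25 + 69t ≡ 26 (mod 74), i.e. 69t ≡ 1 (mod 74).
To invert 69 modulo 74: 74 = 1·69 + 5, 69 = 13·5 + 4, 5 = 1·4 + 1, 4 = 4·1 + 0, and unwinding, 1 = 5 − 1·4 = 5 − (69 − 13·5) = −69 + 14·5 = −69 + 14·(74 − 1·69) = 14·74 − 15·69. Thus 69⁻¹ ≡ -15 ≡ 59 (mod 74).
Multiplying by 59: t ≡ 59·1 = 59 (mod 74).
With t = 59: x = 25 + 69·59 = 4096.
Indeed 4096 ≡ 25 (mod 69) and 4096 ≡ 26 (mod 74).

x = 4096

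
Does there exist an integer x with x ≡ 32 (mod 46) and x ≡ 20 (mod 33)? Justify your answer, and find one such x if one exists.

x = 1274

The moduli 46 and 33 are coprime, so by the Chinese Remainder Theorem a unique solution modulo 1518 exists.
Write x = 32 + 46t and require 32 + 46t ≡ 20 (mod 33), i.e. 46t ≡ 21 (mod 33).
46 ≡ 13 (mod 33), so this reads 13t ≡ 21 (mod 33). Invert 13 mod 33 by the Euclidean algorithm: 33 = 2·13 + 7, 13 = 1·7 + 6, 7 = 1·6 + 1, 6 = 6·1 + 0; back-substituting, 1 = 7 − 1·6 = 7 − (13 − 1·7) = −13 + 2·7 = −13 + 2·(33 − 2·13) = 2·33 − 5·13. Hence 13·(-5) ≡ 1, so 13⁻¹ ≡ -5 ≡ 28 (mod 33).
Multiplying by 28: t ≡ 28·21 = 588 ≡ 27 (mod 33).
Taking t = 27 gives x = 32 + 46·27 = 1274.
Indeed 1274 ≡ 32 (mod 46) and 1274 ≡ 20 (mod 33).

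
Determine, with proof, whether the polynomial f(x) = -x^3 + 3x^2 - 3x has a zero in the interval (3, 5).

f(3) = -9 and f(5) = -65, both negative, so a sign-change argument is unavailable; we show f keeps this sign on the whole interval.
Substitute x = 3 + u, where 0 < u < 2 on the interval. Expanding, f(3 + u) = -u^3 - 6u^2 - 12u - 9.
The nonzero coefficients here are all negative, so for u > 0 every term is negative (or zero), and the constant term -9 is strictly negative.
Therefore f(x) < 0 throughout (3, 5), and f has no zero there.

No such root exists.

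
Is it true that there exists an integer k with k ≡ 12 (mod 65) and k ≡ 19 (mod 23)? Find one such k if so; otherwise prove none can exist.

The moduli 65 and 23 are coprime, so by the Chinese Remainder Theorem a unique solution modulo 1495 exists.
Write k = 12 + 65t and require 12 + 65t ≡ 19 (mod 23), i.e. 65t ≡ 7 (mod 23).
65 ≡ 19 (mod 23), so this reads 19t ≡ 7 (mod 23). Since 19·17 = 323 = 14·23 + 1, the inverse of 19 mod 23 is 17.
Therefore t ≡ 17·7 = 119 ≡ 4 (mod 23).
Taking t = 4 gives k = 12 + 65·4 = 272.
Verify: 272 = 4·65 + 12 and 272 = 11·23 + 19. ✓

k = 272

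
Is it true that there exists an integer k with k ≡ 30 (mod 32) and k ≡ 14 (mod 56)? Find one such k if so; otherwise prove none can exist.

gcd(32, 56) = 8. A simultaneous solution exists iff 30 ≡ 14 (mod 8); here 30 mod 8 = 6 = 14 mod 8, so it does.
List candidates k ≡ 30 (mod 32): 30, 62, 94, 126. Modulo 56 these are 30, 6, 38, 14; 126 gives 14 as required.
Check: 126 mod 32 = 30, 126 mod 56 = 14. ✓

k = 126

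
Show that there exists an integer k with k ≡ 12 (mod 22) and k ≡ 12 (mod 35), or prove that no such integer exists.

gcd(22, 35) = 1, so the Chinese Remainder Theorem guarantees exactly one residue class mod 770 satisfying both.
Write k = 12 + 22t and require 12 + 22t ≡ 12 (mod 35), i.e. 22t ≡ 0 (mod 35).
t = 0 satisfies this.
Taking t = 0 gives k = 12 + 22·0 = 12.
Check: 12 mod 22 = 12, 12 mod 35 = 12. ✓

k = 12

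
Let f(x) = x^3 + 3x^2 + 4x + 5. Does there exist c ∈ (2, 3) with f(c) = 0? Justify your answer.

No.

Evaluate at the endpoints: f(2) = 33, f(3) = 71 — same sign (positive).
f'(x) = 3x^2 + 6x + 4 has discriminant 6² − 4·3·4 = -12 < 0, so f' has no real roots and is positive for every real x.
So f is strictly increasing; between 2 and 3 its values lie between f(2) = 33 and f(3) = 71, all positive. Therefore f has no root in (2, 3).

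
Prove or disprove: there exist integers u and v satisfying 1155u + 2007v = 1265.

No, no such integers exist.

gcd(1155, 2007) = 3, so every integer of the form 1155u + 2007v is a multiple of 3.
But 1265 is not a multiple of 3 (it leaves remainder 2).
So the equation is unsolvable over ℤ.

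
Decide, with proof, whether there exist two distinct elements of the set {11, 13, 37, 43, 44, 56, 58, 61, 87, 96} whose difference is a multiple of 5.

11 mod 5 = 1 and 56 mod 5 = 1, so 56 − 11 = 45 = 9·5.

Yes: 11 and 56.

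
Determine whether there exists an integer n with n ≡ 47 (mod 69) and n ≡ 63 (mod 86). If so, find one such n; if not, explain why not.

The moduli 69 and 86 are coprime, so by the Chinese Remainder Theorem a unique solution modulo 5934 exists.
Write n = 47 + 69t and require 47 + 69t ≡ 63 (mod 86), i.e. 69t ≡ 16 (mod 86).
Note 69·5 = 345 ≡ 1 (mod 86) (as 345 − 1 = 4·86), so 69⁻¹ ≡ 5.
Therefore t ≡ 5·16 = 80 (mod 86).
With t = 80: n = 47 + 69·80 = 5567.
Verify: 5567 = 80·69 + 47 and 5567 = 64·86 + 63. ✓

n = 5567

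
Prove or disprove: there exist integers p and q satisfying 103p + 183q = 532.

Since gcd(103, 183) = 1, every integer is an integer combination of 103 and 183.
Dividing repeatedly: 183 = 1·103 + 80, 103 = 1·80 + 23, 80 = 3·23 + 11, 23 = 2·11 + 1, 11 = 11·1 + 0.
Unwinding: 1 = 23 − 2·11 = 23 − 2·(80 − 3·23) = −2·80 + 7·23 = −2·80 + 7·(103 − 1·80) = 7·103 − 9·80 = 7·103 − 9·(183 − 1·103) = −9·183 + 16·103, i.e. 103·16 + 183·(-9) = 1.
Times 532: 103·8512 + 183·(-4788) = 532, so (8512, -4788) solves it.
Shifting by a multiple of (183, −103) keeps it a solution: p = 8512 − 46·183 = 94, q = -4788 + 46·103 = -50.
Check: 103·94 + 183·(-50) = 9682 − 9150 = 532. ✓

p = 94, q = -50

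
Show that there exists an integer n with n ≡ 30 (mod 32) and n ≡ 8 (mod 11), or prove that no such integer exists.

n = 30

The moduli 32 and 11 are coprime, so by the Chinese Remainder Theorem a unique solution modulo 352 exists.
Any solution of the first congruence is n = 30 + 32t; substituting into the second, 32t ≡ 8 − 30 ≡ 0 (mod 11).
32 ≡ 10 (mod 11), so this reads 10t ≡ 0 (mod 11). t = 0 satisfies this.
With t = 0: n = 30 + 32·0 = 30.
Indeed 30 ≡ 30 (mod 32) and 30 ≡ 8 (mod 11).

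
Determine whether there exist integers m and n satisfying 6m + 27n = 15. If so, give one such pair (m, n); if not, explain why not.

m = 7, n = -1

Every value of 6m + 27n is a multiple of gcd(6, 27) = 3; since 3 ∣ 15, solutions exist.
Dividing through by 3 reduces the equation to 2m + 9n = 5.
Run the Euclidean algorithm on 9 and 2: 9 = 4·2 + 1, 2 = 2·1 + 0.
Unwinding: 1 = 9 − 4·2, i.e. 2·(-4) + 9·1 = 1.
Multiplying through by 5: m = (-4)·5 = -20, n = 1·5 = 5 is a solution.
The general solution is m = -20 + 9k, n = 5 − 2k; taking k = 3 gives the smaller pair m = 7, n = -1.
Check: 6·7 + 27·(-1) = 42 − 27 = 15. ✓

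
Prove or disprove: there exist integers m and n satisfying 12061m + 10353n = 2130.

Any value of 12061m + 10353n is a multiple of gcd(12061, 10353) = 7.
However 2130 leaves remainder 2 on division by 7.
So the equation is unsolvable over ℤ.

No, no such integers exist.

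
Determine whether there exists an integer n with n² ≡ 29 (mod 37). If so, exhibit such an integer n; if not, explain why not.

No such integer exists.

Apply Euler's criterion with the prime 37: 29 is a quadratic residue iff 29^18 ≡ 1 (mod 37), and a non-residue iff it is ≡ −1.
Repeated squaring mod 37: 29^2 = 841 ≡ 27; 29^4 ≡ 27² = 729 ≡ 26; 29^8 ≡ 26² = 676 ≡ 10; 29^16 ≡ 10² = 100 ≡ 26.
Since 18 = 16 + 2, 29^18 ≡ 26 · 27; multiplying out mod 37: 26·27 = 702 ≡ 36. Thus 29^18 ≡ 36 ≡ −1 (mod 37).
The value −1 means 29 is a non-residue modulo 37, so n² ≡ 29 (mod 37) is impossible.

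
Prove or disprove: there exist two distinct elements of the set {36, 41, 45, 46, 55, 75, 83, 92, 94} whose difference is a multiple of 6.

41 and 83 are such a pair.

Reduce each element mod 6: 36↦0, 41↦5, 45↦3, 46↦4, 55↦1, 75↦3, 83↦5, 92↦2, 94↦4. The residue 5 repeats (at 41 and 83), and 83 − 41 = 42 = 7·6.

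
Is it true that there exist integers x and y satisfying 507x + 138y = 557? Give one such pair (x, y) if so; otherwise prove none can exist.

There are no such integers.

Both 507 and 138 are divisible by gcd(507, 138) = 3, hence so is any combination 507x + 138y.
But 557 is not a multiple of 3 (it leaves remainder 2).
Hence no integers x, y satisfy the equation.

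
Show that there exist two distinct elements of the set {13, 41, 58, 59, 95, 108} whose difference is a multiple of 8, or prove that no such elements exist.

No such pair exists.

Residues mod 8: 13↦5, 41↦1, 58↦2, 59↦3, 95↦7, 108↦4.
All 6 residues are distinct, so no two elements differ by a multiple of 8.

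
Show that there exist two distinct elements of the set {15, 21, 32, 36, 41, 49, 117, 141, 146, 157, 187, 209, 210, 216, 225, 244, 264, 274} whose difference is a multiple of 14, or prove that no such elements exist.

15 and 141 are such a pair.

15 mod 14 = 1 and 141 mod 14 = 1, so 141 − 15 = 126 = 9·14.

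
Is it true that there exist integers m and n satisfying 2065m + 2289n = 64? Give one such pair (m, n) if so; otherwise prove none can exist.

No such integers exist.

Both 2065 and 2289 are divisible by gcd(2065, 2289) = 7, hence so is any combination 2065m + 2289n.
However 64 leaves remainder 1 on division by 7.
Therefore 2065m + 2289n = 64 has no solution in integers.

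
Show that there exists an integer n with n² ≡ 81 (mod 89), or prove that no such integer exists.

n = 80

n = 80 works: 80² = 6400, and 6400 − 81 = 6319 = 71·89.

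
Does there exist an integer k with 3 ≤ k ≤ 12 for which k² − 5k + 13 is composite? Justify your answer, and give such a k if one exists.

k = 9

At k = 9: 9² − 5·9 + 13 = 49 = 7·7, which is composite.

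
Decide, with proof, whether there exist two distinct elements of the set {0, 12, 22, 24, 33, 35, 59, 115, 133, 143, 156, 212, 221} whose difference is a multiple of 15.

No, no such pair exists.

Two integers differ by a multiple of 15 exactly when they have the same residue mod 15. The residues are 0↦0, 12↦12, 22↦7, 24↦9, 33↦3, 35↦5, 59↦14, 115↦10, 133↦13, 143↦8, 156↦6, 212↦2, 221↦11.
No residue repeats among the 13 elements, so no pair has difference ≡ 0 (mod 15).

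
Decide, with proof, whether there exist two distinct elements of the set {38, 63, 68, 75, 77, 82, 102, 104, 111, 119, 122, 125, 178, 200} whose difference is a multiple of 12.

Yes: 38 and 122.

38 mod 12 = 2 and 122 mod 12 = 2, so 122 − 38 = 84 = 7·12.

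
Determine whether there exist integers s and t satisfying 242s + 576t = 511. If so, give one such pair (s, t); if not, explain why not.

gcd(242, 576) = 2, so every integer of the form 242s + 576t is a multiple of 2.
But 511 = 2·255 + 1, so 2 ∤ 511.
Hence no integers s, t satisfy the equation.

No, no such integers exist.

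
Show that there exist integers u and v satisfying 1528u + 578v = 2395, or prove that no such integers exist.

No such integers exist.

Any value of 1528u + 578v is a multiple of gcd(1528, 578) = 2.
But 2395 is not a multiple of 2 (it leaves remainder 1).
Hence no integers u, v satisfy the equation.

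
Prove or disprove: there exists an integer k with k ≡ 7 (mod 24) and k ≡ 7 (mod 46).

k = 7

The moduli are not coprime: gcd(24, 46) = 2. Compatibility requires 2 ∣ (7 − 7) = 0, which holds, so solutions exist.
In fact k = 7 itself already satisfies 7 mod 46 = 7.
Indeed 7 ≡ 7 (mod 24) and 7 ≡ 7 (mod 46).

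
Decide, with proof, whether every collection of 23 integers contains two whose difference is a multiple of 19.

Yes, this is always true.

Each integer lies in one of the 19 residue classes modulo 19.
Placing 23 integers into 19 classes, some class receives at least two — say a and b.
Their difference a − b is then a multiple of 19.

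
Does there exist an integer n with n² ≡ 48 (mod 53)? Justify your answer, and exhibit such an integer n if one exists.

There is no such integer.

Apply Euler's criterion with the prime 53: 48 is a quadratic residue iff 48^26 ≡ 1 (mod 53), and a non-residue iff it is ≡ −1.
Squaring successively (mod 53): 48^2 = 2304 ≡ 25; 48^4 ≡ 25² = 625 ≡ 42; 48^8 ≡ 42² = 1764 ≡ 15; 48^16 ≡ 15² = 225 ≡ 13.
Since 26 = 16 + 8 + 2, 48^26 ≡ 13 · 15 · 25; multiplying out mod 53: 13·15 = 195 ≡ 36, then 36·25 = 900 ≡ 52. Thus 48^26 ≡ 52 ≡ −1 (mod 53).
By Euler's criterion 48 is a quadratic non-residue mod 53: no n satisfies n² ≡ 48 (mod 53).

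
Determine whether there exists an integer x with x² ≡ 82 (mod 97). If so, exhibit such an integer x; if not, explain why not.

Apply Euler's criterion with the prime 97: 82 is a quadratic residue iff 82^48 ≡ 1 (mod 97), and a non-residue iff it is ≡ −1.
Squaring successively (mod 97): 82^2 = 6724 ≡ 31; 82^4 ≡ 31² = 961 ≡ 88; 82^8 ≡ 88² = 7744 ≡ 81; 82^16 ≡ 81² = 6561 ≡ 62; 82^32 ≡ 62² = 3844 ≡ 61.
Since 48 = 32 + 16, 82^48 ≡ 61 · 62; multiplying out mod 97: 61·62 = 3782 ≡ 96. Thus 82^48 ≡ 96 ≡ −1 (mod 97).
The value −1 means 82 is a non-residue modulo 97, so x² ≡ 82 (mod 97) is impossible.

There is no such integer.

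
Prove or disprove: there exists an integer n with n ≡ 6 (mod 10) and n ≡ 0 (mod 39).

n = 156

gcd(10, 39) = 1, so the Chinese Remainder Theorem guarantees exactly one residue class mod 390 satisfying both.
Any solution of the first congruence is n = 6 + 10t; substituting into the second, 10t ≡ 0 − 6 ≡ 33 (mod 39).
To invert 10 modulo 39: 39 = 3·10 + 9, 10 = 1·9 + 1, 9 = 9·1 + 0, and unwinding, 1 = 10 − 1·9 = 10 − (39 − 3·10) = −39 + 4·10. Thus 10⁻¹ ≡ 4 (mod 39).
Multiplying by 4: t ≡ 4·33 = 132 ≡ 15 (mod 39).
Taking t = 15 gives n = 6 + 10·15 = 156.
Verify: 156 = 15·10 + 6 and 156 = 4·39 + 0. ✓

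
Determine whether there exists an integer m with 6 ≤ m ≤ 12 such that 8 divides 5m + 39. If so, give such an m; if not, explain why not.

At m = 6, 5·6 + 39 = 69 ≡ 5 (mod 8), and each step in m adds 5, giving residues 5, 2, 7, 4, 1, 6, 3 for m = 6, 7, …, 12.
None is 0, so 8 never divides 5m + 39 on this range.

No, no such integer m in that range exists.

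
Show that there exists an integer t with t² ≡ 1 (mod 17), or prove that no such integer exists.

t = 16

t = 16 works: 16² = 256, and 256 − 1 = 255 = 15·17.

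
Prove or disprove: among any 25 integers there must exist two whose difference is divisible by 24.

Yes, this is always true.

Each integer lies in one of the 24 residue classes modulo 24.
Placing 25 integers into 24 classes, some class receives at least two — say a and b.
Their difference a − b is then a multiple of 24.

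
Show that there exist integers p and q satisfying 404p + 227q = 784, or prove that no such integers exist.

404 and 227 are coprime, so 404p + 227q ranges over all of ℤ.
Dividing repeatedly: 404 = 1·227 + 177, 227 = 1·177 + 50, 177 = 3·50 + 27, 50 = 1·27 + 23, 27 = 1·23 + 4, 23 = 5·4 + 3, 4 = 1·3 + 1, 3 = 3·1 + 0.
Working back up the chain: 1 = 4 − 1·3 = 4 − (23 − 5·4) = −23 + 6·4 = −23 + 6·(27 − 1·23) = 6·27 − 7·23 = 6·27 − 7·(50 − 1·27) = −7·50 + 13·27 = −7·50 + 13·(177 − 3·50) = 13·177 − 46·50 = 13·177 − 46·(227 − 1·177) = −46·227 + 59·177 = −46·227 + 59·(404 − 1·227) = 59·404 − 105·227. So 404·59 + 227·(-105) = 1.
Multiplying through by 784: p = 59·784 = 46256, q = (-105)·784 = -82320 is a solution.
The general solution is p = 46256 + 227k, q = -82320 − 404k; taking k = -203 gives the smaller pair p = 175, q = -308.
Check: 404·175 + 227·(-308) = 70700 − 69916 = 784. ✓

p = 175, q = -308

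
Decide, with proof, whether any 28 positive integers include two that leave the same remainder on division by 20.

Yes, this is always true.

Partition the integers by their residue mod 20; there are 20 classes.
Since 28 > 20, two of the 28 integers must share a residue class by the pigeonhole principle; call them a and b.
So a and b have equal remainders mod 20, which is exactly what was to be shown.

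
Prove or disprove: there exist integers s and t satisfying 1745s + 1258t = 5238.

s = 96, t = -129

Since gcd(1745, 1258) = 1, every integer is an integer combination of 1745 and 1258.
Dividing repeatedly: 1745 = 1·1258 + 487, 1258 = 2·487 + 284, 487 = 1·284 + 203, 284 = 1·203 + 81, 203 = 2·81 + 41, 81 = 1·41 + 40, 41 = 1·40 + 1, 40 = 40·1 + 0.
Unwinding: 1 = 41 − 1·40 = 41 − (81 − 1·41) = −81 + 2·41 = −81 + 2·(203 − 2·81) = 2·203 − 5·81 = 2·203 − 5·(284 − 1·203) = −5·284 + 7·203 = −5·284 + 7·(487 − 1·284) = 7·487 − 12·284 = 7·487 − 12·(1258 − 2·487) = −12·1258 + 31·487 = −12·1258 + 31·(1745 − 1·1258) = 31·1745 − 43·1258, i.e. 1745·31 + 1258·(-43) = 1.
Scaling by 5238 gives the particular solution (s, t) = (162378, -225234).
Subtracting 129·1258 from s and adding 129·1745 to t gives the tidier solution (96, -129).
Check: 1745·96 + 1258·(-129) = 167520 − 162282 = 5238. ✓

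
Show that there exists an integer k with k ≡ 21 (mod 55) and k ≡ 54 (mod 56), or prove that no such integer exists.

The moduli 55 and 56 are coprime, so by the Chinese Remainder Theorem a unique solution modulo 3080 exists.
Write k = 21 + 55t and require 21 + 55t ≡ 54 (mod 56), i.e. 55t ≡ 33 (mod 56).
Invert 55 mod 56 by the Euclidean algorithm: 56 = 1·55 + 1, 55 = 55·1 + 0; back-substituting, 1 = 56 − 1·55. Hence 55·(-1) ≡ 1, so 55⁻¹ ≡ -1 ≡ 55 (mod 56).
Multiplying by 55: t ≡ 55·33 = 1815 ≡ 23 (mod 56).
Taking t = 23 gives k = 21 + 55·23 = 1286.
Check: 1286 mod 55 = 21, 1286 mod 56 = 54. ✓

k = 1286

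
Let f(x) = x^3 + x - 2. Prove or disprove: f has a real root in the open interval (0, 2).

f(0) = -2 and f(2) = 8, which have opposite signs.
f is continuous everywhere (it is a polynomial), in particular on [0, 2].
By the Intermediate Value Theorem, f takes the value 0 somewhere in the open interval.

Such a root exists.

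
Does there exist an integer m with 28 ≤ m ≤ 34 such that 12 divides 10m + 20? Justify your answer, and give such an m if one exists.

At m = 28 we get 10·28 + 20 = 300, and 300 = 12·25.

m = 28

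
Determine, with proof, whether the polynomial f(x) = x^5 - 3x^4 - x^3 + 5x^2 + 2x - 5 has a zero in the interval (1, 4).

f(1) = -1 and f(4) = 275, which have opposite signs.
As a polynomial, f is continuous on every closed interval.
By the Intermediate Value Theorem f must vanish at some point of (1, 4).

Such a root exists.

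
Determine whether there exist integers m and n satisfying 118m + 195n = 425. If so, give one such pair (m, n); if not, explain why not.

Since gcd(118, 195) = 1, every integer is an integer combination of 118 and 195.
Run the Euclidean algorithm on 195 and 118: 195 = 1·118 + 77, 118 = 1·77 + 41, 77 = 1·41 + 36, 41 = 1·36 + 5, 36 = 7·5 + 1, 5 = 5·1 + 0.
Unwinding: 1 = 36 − 7·5 = 36 − 7·(41 − 1·36) = −7·41 + 8·36 = −7·41 + 8·(77 − 1·41) = 8·77 − 15·41 = 8·77 − 15·(118 − 1·77) = −15·118 + 23·77 = −15·118 + 23·(195 − 1·118) = 23·195 − 38·118, i.e. 118·(-38) + 195·23 = 1.
Multiplying through by 425: m = (-38)·425 = -16150, n = 23·425 = 9775 is a solution.
Adding 83·195 to m and subtracting 83·118 from n gives the tidier solution (35, -19).
Check: 118·35 + 195·(-19) = 4130 − 3705 = 425. ✓

m = 35, n = -19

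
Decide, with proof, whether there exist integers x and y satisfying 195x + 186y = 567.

x = 1, y = 2

Since gcd(195, 186) = 3 and 567 = 3·189, Bézout's identity guarantees a solution.
Dividing through by 3 reduces the equation to 65x + 62y = 189.
Euclidean algorithm: 65 = 1·62 + 3, 62 = 20·3 + 2, 3 = 1·2 + 1, 2 = 2·1 + 0.
Working back up the chain: 1 = 3 − 1·2 = 3 − (62 − 20·3) = −62 + 21·3 = −62 + 21·(65 − 1·62) = 21·65 − 22·62. So 65·21 + 62·(-22) = 1.
Multiplying through by 189: x = 21·189 = 3969, y = (-22)·189 = -4158 is a solution.
Shifting by a multiple of (62, −65) keeps it a solution: x = 3969 − 64·62 = 1, y = -4158 + 64·65 = 2.
Check: 195·1 + 186·2 = 195 + 372 = 567. ✓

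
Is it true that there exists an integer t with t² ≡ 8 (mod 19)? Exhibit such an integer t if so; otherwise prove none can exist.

No, no such integer exists.

Since (19 − t)² ≡ t² (mod 19), it suffices to square t = 0, 1, …, 9: the residues are 0, 1, 4, 9, 16, 6, 17, 11, 7, 5.
So the quadratic residues mod 19 are {0, 1, 4, 5, 6, 7, 9, 11, 16, 17}, and 8 is not among them.
Therefore t² ≡ 8 (mod 19) has no solution.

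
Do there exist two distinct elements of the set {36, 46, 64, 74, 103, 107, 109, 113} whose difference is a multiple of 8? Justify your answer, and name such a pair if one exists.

Two integers differ by a multiple of 8 exactly when they have the same residue mod 8. The residues are 36↦4, 46↦6, 64↦0, 74↦2, 103↦7, 107↦3, 109↦5, 113↦1.
All 8 residues are distinct, so no two elements differ by a multiple of 8.

No such pair exists.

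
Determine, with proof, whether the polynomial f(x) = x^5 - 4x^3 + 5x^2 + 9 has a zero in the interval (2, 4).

f has no root in that interval.

The endpoint values f(2) = 29 and f(4) = 857 are both positive. Claim: f(x) > 0 for every x in (2, 4).
Substitute x = 2 + u, where 0 < u < 2 on the interval. Expanding, f(2 + u) = u^5 + 10u^4 + 36u^3 + 61u^2 + 52u + 29.
All 6 nonzero coefficients of this polynomial in u are positive; hence for u > 0 the value is a sum of positive terms (the constant 29 among them).
So f is strictly positive on (2, 4); no root exists in the interval.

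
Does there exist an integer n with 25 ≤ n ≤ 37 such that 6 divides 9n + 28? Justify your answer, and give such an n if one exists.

The values of 9n + 28 for n = 25, 26, …, 37 are 253, 262, 271, 280, 289, 298, 307, 316, 325, 334, 343, 352, 361; reduced mod 6 these are 1, 4, 1, 4, 1, 4, 1, 4, 1, 4, 1, 4, 1.
The residue 0 does not occur, so no n in [25, 37] makes 9n + 28 a multiple of 6.

There is no such integer n in that range.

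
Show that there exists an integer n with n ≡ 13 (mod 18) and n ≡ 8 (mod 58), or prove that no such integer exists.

No such integer exists.

Reduce both congruences modulo 2, which divides 18 and 58: they say n ≡ 13 (mod 2) and n ≡ 8 (mod 2).
But 13 mod 2 = 1 while 8 mod 2 = 0, a contradiction.
Therefore no such n exists.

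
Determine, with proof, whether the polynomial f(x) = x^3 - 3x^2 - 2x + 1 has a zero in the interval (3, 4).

Yes, f has a root in the interval.

f(3) = -5 and f(4) = 9, which have opposite signs.
f is continuous everywhere (it is a polynomial), in particular on [3, 4].
By the Intermediate Value Theorem, f takes the value 0 somewhere in the open interval.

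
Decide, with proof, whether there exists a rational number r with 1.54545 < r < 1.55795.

r = 14/9

Scale by 9: the interval becomes (13.90905, 14.02155), which contains the integer 14.
Hence 14/9 is a rational number with 1.54545 < 14/9 < 1.55795.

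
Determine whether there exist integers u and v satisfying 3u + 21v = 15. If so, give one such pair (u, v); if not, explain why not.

gcd(3, 21) = 3, and 3 divides 15, so integer solutions exist.
Dividing through by 3 reduces the equation to 1u + 7v = 5.
The coefficient of u is 1, so setting v = 0 and u = 5 already solves it.
Indeed 3·5 + 21·0 = 15 + 0 = 15.

u = 5, v = 0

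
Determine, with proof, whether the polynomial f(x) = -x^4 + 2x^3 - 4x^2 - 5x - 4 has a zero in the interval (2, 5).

f(2) = -30 and f(5) = -504, both negative, so a sign-change argument is unavailable; we show f keeps this sign on the whole interval.
Substitute x = 2 + u, where 0 < u < 3 on the interval. Expanding, f(2 + u) = -u^4 - 6u^3 - 16u^2 - 29u - 30.
All 5 nonzero coefficients of this polynomial in u are negative; hence for u > 0 the value is a sum of negative terms (the constant -30 among them).
So f is strictly negative on (2, 5); no root exists in the interval.

No such root exists.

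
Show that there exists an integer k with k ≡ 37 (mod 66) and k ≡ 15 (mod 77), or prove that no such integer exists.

Here gcd(66, 77) = 11, and both 37 and 15 leave remainder 4 mod 11, so the system is consistent.
The integers ≡ 37 (mod 66) are 37, 103, 169, …; their remainders mod 77 are 37, 26, 15, so k = 169 is the first that is ≡ 15 (mod 77).
Indeed 169 ≡ 37 (mod 66) and 169 ≡ 15 (mod 77).

k = 169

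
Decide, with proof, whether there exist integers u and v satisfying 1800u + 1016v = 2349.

No such integers exist.

Both 1800 and 1016 are divisible by gcd(1800, 1016) = 8, hence so is any combination 1800u + 1016v.
But 2349 is not a multiple of 8 (it leaves remainder 5).
Therefore 1800u + 1016v = 2349 has no solution in integers.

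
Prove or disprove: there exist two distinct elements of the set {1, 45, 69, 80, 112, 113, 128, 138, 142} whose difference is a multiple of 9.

No such pair exists.

Residues mod 9: 1↦1, 45↦0, 69↦6, 80↦8, 112↦4, 113↦5, 128↦2, 138↦3, 142↦7.
These 9 residues are pairwise different, hence no difference of two elements is divisible by 9.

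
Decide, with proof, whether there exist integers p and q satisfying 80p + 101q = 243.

p = 75, q = -57

80 and 101 are coprime, so 80p + 101q ranges over all of ℤ.
Euclidean algorithm: 101 = 1·80 + 21, 80 = 3·21 + 17, 21 = 1·17 + 4, 17 = 4·4 + 1, 4 = 4·1 + 0.
Back-substituting, 1 = 17 − 4·4 = 17 − 4·(21 − 1·17) = −4·21 + 5·17 = −4·21 + 5·(80 − 3·21) = 5·80 − 19·21 = 5·80 − 19·(101 − 1·80) = −19·101 + 24·80; that is, 80·24 + 101·(-19) = 1.
Scaling by 243 gives the particular solution (p, q) = (5832, -4617).
The general solution is p = 5832 + 101k, q = -4617 − 80k; taking k = -57 gives the smaller pair p = 75, q = -57.
Check: 80·75 + 101·(-57) = 6000 − 5757 = 243. ✓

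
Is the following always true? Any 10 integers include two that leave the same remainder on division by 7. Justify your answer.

Each integer lies in one of the 7 residue classes modulo 7.
Placing 10 integers into 7 classes, some class receives at least two — say a and b.
That is, a and b leave the same remainder on division by 7, as claimed.

True.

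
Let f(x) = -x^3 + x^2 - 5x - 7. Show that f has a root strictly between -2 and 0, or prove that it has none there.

f(-2) = 15 and f(0) = -7, which have opposite signs.
f is continuous everywhere (it is a polynomial), in particular on [-2, 0].
By the Intermediate Value Theorem f must vanish at some point of (-2, 0).

Yes, f has a root in the interval.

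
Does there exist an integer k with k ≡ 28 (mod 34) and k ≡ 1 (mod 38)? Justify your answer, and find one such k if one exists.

No, no such integer exists.

Both moduli are multiples of 2 = gcd(34, 38), so any solution would satisfy k ≡ 28 and k ≡ 1 modulo 2 simultaneously.
But 28 mod 2 = 0 while 1 mod 2 = 1, a contradiction.
So no integer satisfies both congruences.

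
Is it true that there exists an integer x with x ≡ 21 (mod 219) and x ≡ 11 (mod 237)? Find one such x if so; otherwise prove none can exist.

Reduce both congruences modulo 3, which divides 219 and 237: they say x ≡ 21 (mod 3) and x ≡ 11 (mod 3).
But 21 mod 3 = 0 while 11 mod 3 = 2, a contradiction.
Hence the system has no solution.

No such integer exists.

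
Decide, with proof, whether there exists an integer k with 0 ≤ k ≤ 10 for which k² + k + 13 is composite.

k = 6

At k = 6: 6² + 6 + 13 = 55 = 5·11, which is composite.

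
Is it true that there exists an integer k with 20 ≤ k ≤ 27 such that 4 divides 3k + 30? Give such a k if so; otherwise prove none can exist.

k = 22

At k = 22 we get 3·22 + 30 = 96, and 96 = 4·24.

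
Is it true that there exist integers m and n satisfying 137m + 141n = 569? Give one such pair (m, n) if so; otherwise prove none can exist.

m = 34, n = -29

137 and 141 are coprime, so 137m + 141n ranges over all of ℤ.
Euclidean algorithm: 141 = 1·137 + 4, 137 = 34·4 + 1, 4 = 4·1 + 0.
Back-substituting, 1 = 137 − 34·4 = 137 − 34·(141 − 1·137) = −34·141 + 35·137; that is, 137·35 + 141·(-34) = 1.
Times 569: 137·19915 + 141·(-19346) = 569, so (19915, -19346) solves it.
The general solution is m = 19915 + 141k, n = -19346 − 137k; taking k = -141 gives the smaller pair m = 34, n = -29.
Check: 137·34 + 141·(-29) = 4658 − 4089 = 569. ✓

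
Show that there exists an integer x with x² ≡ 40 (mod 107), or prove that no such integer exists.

x = 88 works: 88² = 7744, and 7744 − 40 = 7704 = 72·107.

x = 88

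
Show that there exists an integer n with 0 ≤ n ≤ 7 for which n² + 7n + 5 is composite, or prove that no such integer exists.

n = 3

At n = 3: 3² + 7·3 + 5 = 35 = 5·7, which is composite.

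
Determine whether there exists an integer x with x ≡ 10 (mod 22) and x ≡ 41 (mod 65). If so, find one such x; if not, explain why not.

gcd(22, 65) = 1, so the Chinese Remainder Theorem guarantees exactly one residue class mod 1430 satisfying both.
Write x = 10 + 22t and require 10 + 22t ≡ 41 (mod 65), i.e. 22t ≡ 31 (mod 65).
Since 22·3 = 66 = 1·65 + 1, the inverse of 22 mod 65 is 3.
Therefore t ≡ 3·31 = 93 ≡ 28 (mod 65).
With t = 28: x = 10 + 22·28 = 626.
Check: 626 mod 22 = 10, 626 mod 65 = 41. ✓

x = 626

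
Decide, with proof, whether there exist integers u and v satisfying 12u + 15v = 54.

u = 2, v = 2

Every value of 12u + 15v is a multiple of gcd(12, 15) = 3; since 3 ∣ 54, solutions exist.
Dividing through by 3 reduces the equation to 4u + 5v = 18.
Dividing repeatedly: 5 = 1·4 + 1, 4 = 4·1 + 0.
Working back up the chain: 1 = 5 − 1·4. So 4·(-1) + 5·1 = 1.
Scaling by 18 gives the particular solution (u, v) = (-18, 18).
Adding 4·5 to u and subtracting 4·4 from v gives the tidier solution (2, 2).
Check: 12·2 + 15·2 = 24 + 30 = 54. ✓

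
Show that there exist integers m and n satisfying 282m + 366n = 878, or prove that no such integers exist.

There are no such integers.

gcd(282, 366) = 6, so every integer of the form 282m + 366n is a multiple of 6.
But 878 is not a multiple of 6 (it leaves remainder 2).
Hence no integers m, n satisfy the equation.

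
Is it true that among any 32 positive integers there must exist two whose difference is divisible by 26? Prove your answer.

There are exactly 26 possible remainders on division by 26.
Placing 32 integers into 26 classes, some class receives at least two — say a and b.
Their difference a − b is then a multiple of 26.

True.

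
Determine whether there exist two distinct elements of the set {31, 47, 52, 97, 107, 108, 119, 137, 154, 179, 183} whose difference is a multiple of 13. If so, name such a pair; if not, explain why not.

Reduce each element modulo 13: 31↦5, 47↦8, 52↦0, 97↦6, 107↦3, 108↦4, 119↦2, 137↦7, 154↦11, 179↦10, 183↦1.
These 11 residues are pairwise different, hence no difference of two elements is divisible by 13.

No such pair exists.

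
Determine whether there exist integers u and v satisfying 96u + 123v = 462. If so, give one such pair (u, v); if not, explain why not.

gcd(96, 123) = 3, and 3 divides 462, so integer solutions exist.
Dividing through by 3 reduces the equation to 32u + 41v = 154.
Euclidean algorithm: 41 = 1·32 + 9, 32 = 3·9 + 5, 9 = 1·5 + 4, 5 = 1·4 + 1, 4 = 4·1 + 0.
Unwinding: 1 = 5 − 1·4 = 5 − (9 − 1·5) = −9 + 2·5 = −9 + 2·(32 − 3·9) = 2·32 − 7·9 = 2·32 − 7·(41 − 1·32) = −7·41 + 9·32, i.e. 32·9 + 41·(-7) = 1.
Times 154: 32·1386 + 41·(-1078) = 154, so (1386, -1078) solves it.
Shifting by a multiple of (41, −32) keeps it a solution: u = 1386 − 33·41 = 33, v = -1078 + 33·32 = -22.
Check: 96·33 + 123·(-22) = 3168 − 2706 = 462. ✓

u = 33, v = -22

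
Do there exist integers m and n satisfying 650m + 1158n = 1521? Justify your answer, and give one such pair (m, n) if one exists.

Both 650 and 1158 are divisible by gcd(650, 1158) = 2, hence so is any combination 650m + 1158n.
But 1521 is not a multiple of 2 (it leaves remainder 1).
Hence no integers m, n satisfy the equation.

No such integers exist.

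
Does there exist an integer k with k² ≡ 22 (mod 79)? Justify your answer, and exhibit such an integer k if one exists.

k = 41 works: 41² = 1681, and 1681 − 22 = 1659 = 21·79.

k = 41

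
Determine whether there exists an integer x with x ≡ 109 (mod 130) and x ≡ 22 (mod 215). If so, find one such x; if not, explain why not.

Both moduli are multiples of 5 = gcd(130, 215), so any solution would satisfy x ≡ 109 and x ≡ 22 modulo 5 simultaneously.
However 109 ≡ 4 and 22 ≡ 2 (mod 5), and 4 ≠ 2.
Hence the system has no solution.

No, no such integer exists.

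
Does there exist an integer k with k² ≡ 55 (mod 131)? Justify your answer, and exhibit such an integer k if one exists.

k = 29

Take k = 29. Then 29² = 841 = 6·131 + 55, so 29² ≡ 55 (mod 131).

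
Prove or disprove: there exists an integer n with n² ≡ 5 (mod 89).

Take n = 70. Then 70² = 4900 = 55·89 + 5, so 70² ≡ 5 (mod 89).

n = 70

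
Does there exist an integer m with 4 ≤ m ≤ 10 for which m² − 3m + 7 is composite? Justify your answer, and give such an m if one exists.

m = 6

At m = 6: 6² − 3·6 + 7 = 25 = 5·5, which is composite.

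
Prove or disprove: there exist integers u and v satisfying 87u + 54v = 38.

gcd(87, 54) = 3, so every integer of the form 87u + 54v is a multiple of 3.
But 38 is not a multiple of 3 (it leaves remainder 2).
Hence no integers u, v satisfy the equation.

No such integers exist.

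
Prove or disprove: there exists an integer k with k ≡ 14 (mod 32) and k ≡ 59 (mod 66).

No, no such integer exists.

Reduce both congruences modulo 2, which divides 32 and 66: they say k ≡ 14 (mod 2) and k ≡ 59 (mod 2).
However 14 ≡ 0 and 59 ≡ 1 (mod 2), and 0 ≠ 1.
Hence the system has no solution.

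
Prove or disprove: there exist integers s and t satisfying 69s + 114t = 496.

Both 69 and 114 are divisible by gcd(69, 114) = 3, hence so is any combination 69s + 114t.
But 496 is not a multiple of 3 (it leaves remainder 1).
Hence no integers s, t satisfy the equation.

No such integers exist.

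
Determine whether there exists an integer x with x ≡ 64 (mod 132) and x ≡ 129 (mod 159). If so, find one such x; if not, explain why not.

Both moduli are multiples of 3 = gcd(132, 159), so any solution would satisfy x ≡ 64 and x ≡ 129 modulo 3 simultaneously.
These are incompatible: 64 − 129 = -65 is not divisible by 3.
Therefore no such x exists.

There is no such integer.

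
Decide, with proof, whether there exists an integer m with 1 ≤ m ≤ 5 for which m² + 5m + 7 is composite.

At m = 2: 2² + 5·2 + 7 = 21 = 3·7, which is composite.

m = 2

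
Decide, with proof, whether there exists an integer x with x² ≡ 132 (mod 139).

No, no such integer exists.

Apply Euler's criterion with the prime 139: 132 is a quadratic residue iff 132^69 ≡ 1 (mod 139), and a non-residue iff it is ≡ −1.
Squaring successively (mod 139): 132^2 = 17424 ≡ 49; 132^4 ≡ 49² = 2401 ≡ 38; 132^8 ≡ 38² = 1444 ≡ 54; 132^16 ≡ 54² = 2916 ≡ 136; 132^32 ≡ 136² = 18496 ≡ 9; 132^64 ≡ 9² = 81 ≡ 81.
Since 69 = 64 + 4 + 1, 132^69 ≡ 81 · 38 · 132; multiplying out mod 139: 81·38 = 3078 ≡ 20, then 20·132 = 2640 ≡ 138. Thus 132^69 ≡ 138 ≡ −1 (mod 139).
The value −1 means 132 is a non-residue modulo 139, so x² ≡ 132 (mod 139) is impossible.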